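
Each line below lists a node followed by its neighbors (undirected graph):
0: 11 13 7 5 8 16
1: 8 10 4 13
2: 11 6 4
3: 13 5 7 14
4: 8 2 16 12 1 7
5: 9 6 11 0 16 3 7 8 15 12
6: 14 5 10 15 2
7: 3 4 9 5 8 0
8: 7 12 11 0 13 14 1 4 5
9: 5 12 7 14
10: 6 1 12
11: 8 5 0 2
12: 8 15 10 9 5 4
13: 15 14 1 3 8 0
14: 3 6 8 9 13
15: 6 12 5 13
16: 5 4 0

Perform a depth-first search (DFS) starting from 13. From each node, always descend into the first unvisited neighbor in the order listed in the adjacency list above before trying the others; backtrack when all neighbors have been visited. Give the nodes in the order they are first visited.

13, 15, 6, 14, 3, 5, 9, 12, 8, 7, 4, 2, 11, 0, 16, 1, 10

Visit 13
13 → 15
15 → 6
6 → 14
14 → 3
3 → 5
5 → 9
9 → 12
12 → 8
8 → 7
7 → 4
4 → 2
2 → 11
11 → 0
0 → 16
4 → 1
1 → 10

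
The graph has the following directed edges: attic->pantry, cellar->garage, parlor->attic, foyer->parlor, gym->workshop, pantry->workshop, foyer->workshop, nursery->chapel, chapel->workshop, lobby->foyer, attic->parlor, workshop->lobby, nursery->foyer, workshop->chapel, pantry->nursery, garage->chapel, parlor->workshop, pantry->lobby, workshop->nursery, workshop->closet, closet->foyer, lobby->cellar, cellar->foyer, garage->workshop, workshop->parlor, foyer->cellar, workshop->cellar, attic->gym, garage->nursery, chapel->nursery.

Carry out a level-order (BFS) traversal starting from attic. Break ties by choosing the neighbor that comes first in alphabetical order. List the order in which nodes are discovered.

Visit attic; enqueue gym, pantry, parlor → queue [gym, pantry, parlor]
Visit gym; enqueue workshop → queue [pantry, parlor, workshop]
Visit pantry; enqueue lobby, nursery → queue [parlor, workshop, lobby, nursery]
Visit parlor → queue [workshop, lobby, nursery]
Visit workshop; enqueue cellar, chapel, closet → queue [lobby, nursery, cellar, chapel, closet]
Visit lobby; enqueue foyer → queue [nursery, cellar, chapel, closet, foyer]
Visit nursery → queue [cellar, chapel, closet, foyer]
Visit cellar; enqueue garage → queue [chapel, closet, foyer, garage]
Visit chapel → queue [closet, foyer, garage]
Visit closet → queue [foyer, garage]
Visit foyer → queue [garage]
Visit garage → queue []

attic → gym → pantry → parlor → workshop → lobby → nursery → cellar → chapel → closet → foyer → garage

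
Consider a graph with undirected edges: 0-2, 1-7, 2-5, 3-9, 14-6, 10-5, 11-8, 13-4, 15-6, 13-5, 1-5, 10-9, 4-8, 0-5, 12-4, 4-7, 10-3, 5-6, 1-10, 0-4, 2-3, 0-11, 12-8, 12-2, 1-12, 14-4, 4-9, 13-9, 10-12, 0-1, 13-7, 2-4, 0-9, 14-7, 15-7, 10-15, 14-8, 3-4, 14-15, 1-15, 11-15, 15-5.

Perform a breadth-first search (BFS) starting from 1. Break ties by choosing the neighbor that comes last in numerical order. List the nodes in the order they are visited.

1, 15, 12, 10, 7, 5, 0, 14, 11, 6, 8, 4, 2, 9, 3, 13

Visit 1; enqueue 15, 12, 10, 7, 5, 0 → queue [15, 12, 10, 7, 5, 0]
Visit 15; enqueue 14, 11, 6 → queue [12, 10, 7, 5, 0, 14, 11, 6]
Visit 12; enqueue 8, 4, 2 → queue [10, 7, 5, 0, 14, 11, 6, 8, 4, 2]
Visit 10; enqueue 9, 3 → queue [7, 5, 0, 14, 11, 6, 8, 4, 2, 9, 3]
Visit 7; enqueue 13 → queue [5, 0, 14, 11, 6, 8, 4, 2, 9, 3, 13]
Visit 5 → queue [0, 14, 11, 6, 8, 4, 2, 9, 3, 13]
Visit 0 → queue [14, 11, 6, 8, 4, 2, 9, 3, 13]
Visit 14 → queue [11, 6, 8, 4, 2, 9, 3, 13]
Visit 11 → queue [6, 8, 4, 2, 9, 3, 13]
Visit 6 → queue [8, 4, 2, 9, 3, 13]
Visit 8 → queue [4, 2, 9, 3, 13]
Visit 4 → queue [2, 9, 3, 13]
Visit 2 → queue [9, 3, 13]
Visit 9 → queue [3, 13]
Visit 3 → queue [13]
Visit 13 → queue []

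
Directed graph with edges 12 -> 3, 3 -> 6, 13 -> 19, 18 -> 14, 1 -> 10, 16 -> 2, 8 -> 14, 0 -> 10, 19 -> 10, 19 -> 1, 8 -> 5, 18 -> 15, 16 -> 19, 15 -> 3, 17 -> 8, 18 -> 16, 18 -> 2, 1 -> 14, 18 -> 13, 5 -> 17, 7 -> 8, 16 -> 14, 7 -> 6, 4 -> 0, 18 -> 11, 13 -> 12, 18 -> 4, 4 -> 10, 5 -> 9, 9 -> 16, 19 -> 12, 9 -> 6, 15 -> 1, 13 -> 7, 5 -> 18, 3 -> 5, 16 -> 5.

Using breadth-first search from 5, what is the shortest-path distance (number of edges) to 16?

2

Level 0: 5
Level 1: 9, 17, 18
Level 2: 2, 4, 6, 8, 11, 13, 14, 15, 16
Level 3: 0, 1, 3, 7, 10, 12, 19
16 first appears at level 2.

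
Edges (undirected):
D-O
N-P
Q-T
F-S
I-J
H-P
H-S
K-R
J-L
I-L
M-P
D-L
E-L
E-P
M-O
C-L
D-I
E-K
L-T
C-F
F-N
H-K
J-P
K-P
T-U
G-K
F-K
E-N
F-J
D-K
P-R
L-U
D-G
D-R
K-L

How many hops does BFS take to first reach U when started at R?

Level 0: R
Level 1: D, K, P
Level 2: E, F, G, H, I, J, L, M, N, O
Level 3: C, S, T, U
Level 4: Q
U first appears at level 3.

3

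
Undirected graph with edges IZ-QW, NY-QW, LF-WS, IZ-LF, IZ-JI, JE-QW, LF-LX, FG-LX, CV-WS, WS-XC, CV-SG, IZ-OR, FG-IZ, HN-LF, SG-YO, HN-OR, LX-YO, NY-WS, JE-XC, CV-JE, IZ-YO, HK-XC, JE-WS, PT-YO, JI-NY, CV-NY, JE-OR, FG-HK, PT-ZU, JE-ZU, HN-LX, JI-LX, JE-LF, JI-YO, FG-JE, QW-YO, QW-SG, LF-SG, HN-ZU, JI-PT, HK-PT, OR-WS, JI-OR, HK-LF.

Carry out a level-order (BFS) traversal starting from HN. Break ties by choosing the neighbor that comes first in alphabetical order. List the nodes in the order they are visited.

Visit HN; enqueue LF, LX, OR, ZU → queue [LF, LX, OR, ZU]
Visit LF; enqueue HK, IZ, JE, SG, WS → queue [LX, OR, ZU, HK, IZ, JE, SG, WS]
Visit LX; enqueue FG, JI, YO → queue [OR, ZU, HK, IZ, JE, SG, WS, FG, JI, YO]
Visit OR → queue [ZU, HK, IZ, JE, SG, WS, FG, JI, YO]
Visit ZU; enqueue PT → queue [HK, IZ, JE, SG, WS, FG, JI, YO, PT]
Visit HK; enqueue XC → queue [IZ, JE, SG, WS, FG, JI, YO, PT, XC]
Visit IZ; enqueue QW → queue [JE, SG, WS, FG, JI, YO, PT, XC, QW]
Visit JE; enqueue CV → queue [SG, WS, FG, JI, YO, PT, XC, QW, CV]
Visit SG → queue [WS, FG, JI, YO, PT, XC, QW, CV]
Visit WS; enqueue NY → queue [FG, JI, YO, PT, XC, QW, CV, NY]
Visit FG → queue [JI, YO, PT, XC, QW, CV, NY]
Visit JI → queue [YO, PT, XC, QW, CV, NY]
Visit YO → queue [PT, XC, QW, CV, NY]
Visit PT → queue [XC, QW, CV, NY]
Visit XC → queue [QW, CV, NY]
Visit QW → queue [CV, NY]
Visit CV → queue [NY]
Visit NY → queue []

HN, LF, LX, OR, ZU, HK, IZ, JE, SG, WS, FG, JI, YO, PT, XC, QW, CV, NY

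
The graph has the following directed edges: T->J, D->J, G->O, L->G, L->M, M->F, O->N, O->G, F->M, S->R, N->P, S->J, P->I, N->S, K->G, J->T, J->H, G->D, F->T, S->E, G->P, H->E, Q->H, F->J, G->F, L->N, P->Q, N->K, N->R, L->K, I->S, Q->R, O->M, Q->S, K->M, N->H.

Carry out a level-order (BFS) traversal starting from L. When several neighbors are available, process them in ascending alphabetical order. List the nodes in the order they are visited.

L, G, K, M, N, D, F, O, P, H, R, S, J, T, I, Q, E

Visit L; enqueue G, K, M, N → queue [G, K, M, N]
Visit G; enqueue D, F, O, P → queue [K, M, N, D, F, O, P]
Visit K → queue [M, N, D, F, O, P]
Visit M → queue [N, D, F, O, P]
Visit N; enqueue H, R, S → queue [D, F, O, P, H, R, S]
Visit D; enqueue J → queue [F, O, P, H, R, S, J]
Visit F; enqueue T → queue [O, P, H, R, S, J, T]
Visit O → queue [P, H, R, S, J, T]
Visit P; enqueue I, Q → queue [H, R, S, J, T, I, Q]
Visit H; enqueue E → queue [R, S, J, T, I, Q, E]
Visit R → queue [S, J, T, I, Q, E]
Visit S → queue [J, T, I, Q, E]
Visit J → queue [T, I, Q, E]
Visit T → queue [I, Q, E]
Visit I → queue [Q, E]
Visit Q → queue [E]
Visit E → queue []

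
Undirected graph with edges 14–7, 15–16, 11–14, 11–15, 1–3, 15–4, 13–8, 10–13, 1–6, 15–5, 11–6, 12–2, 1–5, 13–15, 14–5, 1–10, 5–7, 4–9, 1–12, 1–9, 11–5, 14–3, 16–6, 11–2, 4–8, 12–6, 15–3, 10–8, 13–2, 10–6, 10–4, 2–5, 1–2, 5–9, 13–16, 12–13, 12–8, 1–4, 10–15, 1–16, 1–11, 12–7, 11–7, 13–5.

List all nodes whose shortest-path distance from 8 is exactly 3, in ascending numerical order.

Level 0: 8
Level 1: 4, 10, 12, 13
Level 2: 1, 2, 5, 6, 7, 9, 15, 16
Level 3: 3, 11, 14

3, 11, 14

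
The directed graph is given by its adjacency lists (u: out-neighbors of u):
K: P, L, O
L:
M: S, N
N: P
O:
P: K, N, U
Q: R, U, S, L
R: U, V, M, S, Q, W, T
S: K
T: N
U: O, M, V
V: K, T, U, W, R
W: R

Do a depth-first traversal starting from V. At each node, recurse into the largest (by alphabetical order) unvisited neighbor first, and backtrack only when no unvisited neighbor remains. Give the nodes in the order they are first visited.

Visit V
V → W
W → R
R → U
U → O
U → M
M → S
S → K
K → P
P → N
K → L
R → T
R → Q

V → W → R → U → O → M → S → K → P → N → L → T → Q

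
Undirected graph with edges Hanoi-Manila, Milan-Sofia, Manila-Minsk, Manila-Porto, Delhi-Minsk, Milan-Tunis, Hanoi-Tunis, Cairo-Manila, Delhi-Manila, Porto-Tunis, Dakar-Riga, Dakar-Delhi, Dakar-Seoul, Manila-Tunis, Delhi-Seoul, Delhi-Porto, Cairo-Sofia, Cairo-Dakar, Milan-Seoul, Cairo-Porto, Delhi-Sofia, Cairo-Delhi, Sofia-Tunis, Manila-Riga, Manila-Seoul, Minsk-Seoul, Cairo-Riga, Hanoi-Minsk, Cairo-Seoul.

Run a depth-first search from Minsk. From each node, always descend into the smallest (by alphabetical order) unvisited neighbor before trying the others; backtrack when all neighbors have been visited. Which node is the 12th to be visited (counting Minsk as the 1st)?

Porto

Visit Minsk
Minsk → Delhi
Delhi → Cairo
Cairo → Dakar
Dakar → Riga
Riga → Manila
Manila → Hanoi
Hanoi → Tunis
Tunis → Milan
Milan → Seoul
Milan → Sofia
Tunis → Porto

Visit order: Minsk, Delhi, Cairo, Dakar, Riga, Manila, Hanoi, Tunis, Milan, Seoul, Sofia, Porto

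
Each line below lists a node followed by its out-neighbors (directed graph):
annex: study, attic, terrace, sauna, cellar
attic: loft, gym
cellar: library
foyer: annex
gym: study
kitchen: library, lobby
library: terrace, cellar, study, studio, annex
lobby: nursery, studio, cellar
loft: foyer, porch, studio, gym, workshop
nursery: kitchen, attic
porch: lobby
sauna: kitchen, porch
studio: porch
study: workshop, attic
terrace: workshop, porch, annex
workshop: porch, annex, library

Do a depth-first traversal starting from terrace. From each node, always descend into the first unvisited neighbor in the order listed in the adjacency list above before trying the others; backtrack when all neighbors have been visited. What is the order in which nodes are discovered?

terrace workshop porch lobby nursery kitchen library cellar study attic loft foyer annex sauna studio gym

Visit terrace
terrace → workshop
workshop → porch
porch → lobby
lobby → nursery
nursery → kitchen
kitchen → library
library → cellar
library → study
study → attic
attic → loft
loft → foyer
foyer → annex
annex → sauna
loft → studio
loft → gym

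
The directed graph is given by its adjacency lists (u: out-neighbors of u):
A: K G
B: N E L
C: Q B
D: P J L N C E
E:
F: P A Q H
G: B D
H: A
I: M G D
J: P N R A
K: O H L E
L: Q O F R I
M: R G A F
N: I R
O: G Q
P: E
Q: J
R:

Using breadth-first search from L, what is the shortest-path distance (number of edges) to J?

Level 0: L
Level 1: F, I, O, Q, R
Level 2: A, D, G, H, J, M, P
Level 3: B, C, E, K, N
J first appears at level 2.

2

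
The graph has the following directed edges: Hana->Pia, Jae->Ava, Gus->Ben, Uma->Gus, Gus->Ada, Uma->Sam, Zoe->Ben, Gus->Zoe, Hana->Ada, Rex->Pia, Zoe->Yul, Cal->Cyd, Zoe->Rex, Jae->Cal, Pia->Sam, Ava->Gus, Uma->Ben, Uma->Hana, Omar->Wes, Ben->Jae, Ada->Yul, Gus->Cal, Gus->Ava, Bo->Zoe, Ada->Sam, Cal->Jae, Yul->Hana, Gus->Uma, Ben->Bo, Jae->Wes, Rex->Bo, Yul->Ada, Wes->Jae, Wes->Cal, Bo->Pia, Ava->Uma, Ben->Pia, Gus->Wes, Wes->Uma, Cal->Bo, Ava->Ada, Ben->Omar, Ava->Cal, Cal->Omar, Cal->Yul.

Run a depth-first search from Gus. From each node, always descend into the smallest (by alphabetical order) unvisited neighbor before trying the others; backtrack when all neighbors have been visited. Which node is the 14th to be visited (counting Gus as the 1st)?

Uma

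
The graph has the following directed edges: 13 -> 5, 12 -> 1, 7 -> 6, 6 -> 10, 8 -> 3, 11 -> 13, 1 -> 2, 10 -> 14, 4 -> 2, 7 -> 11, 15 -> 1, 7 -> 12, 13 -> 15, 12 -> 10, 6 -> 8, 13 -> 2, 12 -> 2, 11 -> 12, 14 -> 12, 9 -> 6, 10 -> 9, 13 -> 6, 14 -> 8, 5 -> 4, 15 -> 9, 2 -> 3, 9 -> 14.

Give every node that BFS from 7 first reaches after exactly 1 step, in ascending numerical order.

Level 0: 7
Level 1: 6, 11, 12
Level 2: 1, 2, 8, 10, 13
Level 3: 3, 5, 9, 14, 15
Level 4: 4

6, 11, 12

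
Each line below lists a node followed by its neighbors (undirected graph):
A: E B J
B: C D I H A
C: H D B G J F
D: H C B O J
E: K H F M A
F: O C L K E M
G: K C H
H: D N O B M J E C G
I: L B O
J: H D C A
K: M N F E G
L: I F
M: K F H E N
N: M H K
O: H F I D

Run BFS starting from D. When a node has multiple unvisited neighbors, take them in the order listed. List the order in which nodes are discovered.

Visit D; enqueue H, C, B, O, J → queue [H, C, B, O, J]
Visit H; enqueue N, M, E, G → queue [C, B, O, J, N, M, E, G]
Visit C; enqueue F → queue [B, O, J, N, M, E, G, F]
Visit B; enqueue I, A → queue [O, J, N, M, E, G, F, I, A]
Visit O → queue [J, N, M, E, G, F, I, A]
Visit J → queue [N, M, E, G, F, I, A]
Visit N; enqueue K → queue [M, E, G, F, I, A, K]
Visit M → queue [E, G, F, I, A, K]
Visit E → queue [G, F, I, A, K]
Visit G → queue [F, I, A, K]
Visit F; enqueue L → queue [I, A, K, L]
Visit I → queue [A, K, L]
Visit A → queue [K, L]
Visit K → queue [L]
Visit L → queue []

D H C B O J N M E G F I A K L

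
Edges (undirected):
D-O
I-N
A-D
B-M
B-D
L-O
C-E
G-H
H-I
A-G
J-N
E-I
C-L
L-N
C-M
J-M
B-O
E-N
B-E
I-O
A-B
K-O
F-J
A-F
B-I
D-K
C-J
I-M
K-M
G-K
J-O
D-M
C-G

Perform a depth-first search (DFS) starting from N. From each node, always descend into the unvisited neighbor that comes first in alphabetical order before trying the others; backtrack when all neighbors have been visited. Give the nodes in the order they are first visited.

N E B A D K G C J F M I H O L

Visit N
N → E
E → B
B → A
A → D
D → K
K → G
G → C
C → J
J → F
J → M
M → I
I → H
I → O
O → L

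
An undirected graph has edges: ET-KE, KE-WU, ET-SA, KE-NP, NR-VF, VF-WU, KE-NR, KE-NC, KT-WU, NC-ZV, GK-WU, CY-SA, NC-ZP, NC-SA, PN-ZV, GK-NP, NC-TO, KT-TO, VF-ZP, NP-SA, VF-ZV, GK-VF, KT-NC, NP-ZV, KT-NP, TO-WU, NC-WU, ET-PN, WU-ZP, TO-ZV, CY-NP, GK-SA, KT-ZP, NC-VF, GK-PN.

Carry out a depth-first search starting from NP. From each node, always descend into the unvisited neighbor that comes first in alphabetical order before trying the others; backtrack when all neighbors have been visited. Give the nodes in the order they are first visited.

Visit NP
NP → CY
CY → SA
SA → ET
ET → KE
KE → NC
NC → KT
KT → TO
TO → WU
WU → GK
GK → PN
PN → ZV
ZV → VF
VF → NR
VF → ZP

NP → CY → SA → ET → KE → NC → KT → TO → WU → GK → PN → ZV → VF → NR → ZP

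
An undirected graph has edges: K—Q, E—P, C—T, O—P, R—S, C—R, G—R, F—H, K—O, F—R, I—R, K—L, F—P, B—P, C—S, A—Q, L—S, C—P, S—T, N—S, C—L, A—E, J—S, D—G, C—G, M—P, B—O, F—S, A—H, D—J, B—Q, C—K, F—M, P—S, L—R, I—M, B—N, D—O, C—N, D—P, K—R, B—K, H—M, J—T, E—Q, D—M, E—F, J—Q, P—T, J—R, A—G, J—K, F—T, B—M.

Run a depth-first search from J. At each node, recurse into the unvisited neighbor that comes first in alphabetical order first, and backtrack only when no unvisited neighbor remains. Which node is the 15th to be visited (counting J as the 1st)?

Visit J
J → D
D → G
G → A
A → E
E → F
F → H
H → M
M → B
B → K
K → C
C → L
L → R
R → I
R → S
S → N
S → P
P → O
P → T
K → Q

Visit order: J, D, G, A, E, F, H, M, B, K, C, L, R, I, S, N, P, O, T, Q

S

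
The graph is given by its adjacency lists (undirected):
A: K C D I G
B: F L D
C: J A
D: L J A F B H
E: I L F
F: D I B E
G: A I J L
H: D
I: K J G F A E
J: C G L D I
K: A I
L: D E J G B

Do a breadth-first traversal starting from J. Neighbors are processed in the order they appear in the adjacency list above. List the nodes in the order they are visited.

Visit J; enqueue C, G, L, D, I → queue [C, G, L, D, I]
Visit C; enqueue A → queue [G, L, D, I, A]
Visit G → queue [L, D, I, A]
Visit L; enqueue E, B → queue [D, I, A, E, B]
Visit D; enqueue F, H → queue [I, A, E, B, F, H]
Visit I; enqueue K → queue [A, E, B, F, H, K]
Visit A → queue [E, B, F, H, K]
Visit E → queue [B, F, H, K]
Visit B → queue [F, H, K]
Visit F → queue [H, K]
Visit H → queue [K]
Visit K → queue []

J C G L D I A E B F H K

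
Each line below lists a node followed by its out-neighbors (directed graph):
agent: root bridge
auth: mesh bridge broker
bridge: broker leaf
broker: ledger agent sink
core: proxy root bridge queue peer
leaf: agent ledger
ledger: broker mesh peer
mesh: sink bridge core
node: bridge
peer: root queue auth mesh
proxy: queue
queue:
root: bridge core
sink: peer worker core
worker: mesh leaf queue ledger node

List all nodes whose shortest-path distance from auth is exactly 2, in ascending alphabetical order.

Level 0: auth
Level 1: bridge, broker, mesh
Level 2: agent, core, leaf, ledger, sink
Level 3: peer, proxy, queue, root, worker
Level 4: node

agent, core, leaf, ledger, sink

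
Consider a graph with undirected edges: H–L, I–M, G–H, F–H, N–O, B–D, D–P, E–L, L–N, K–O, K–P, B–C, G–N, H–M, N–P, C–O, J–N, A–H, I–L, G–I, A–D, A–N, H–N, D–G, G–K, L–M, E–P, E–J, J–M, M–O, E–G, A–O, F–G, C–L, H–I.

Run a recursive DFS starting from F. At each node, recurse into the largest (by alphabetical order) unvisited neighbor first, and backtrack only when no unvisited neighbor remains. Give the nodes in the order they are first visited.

F, H, N, P, K, O, M, L, I, G, E, J, D, B, C, A

Visit F
F → H
H → N
N → P
P → K
K → O
O → M
M → L
L → I
I → G
G → E
E → J
G → D
D → B
B → C
D → A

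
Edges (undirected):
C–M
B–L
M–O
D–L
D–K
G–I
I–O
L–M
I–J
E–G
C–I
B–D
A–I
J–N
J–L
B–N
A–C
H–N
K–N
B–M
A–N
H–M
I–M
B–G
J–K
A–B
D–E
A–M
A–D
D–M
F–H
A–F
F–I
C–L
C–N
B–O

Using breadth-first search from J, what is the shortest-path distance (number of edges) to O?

Level 0: J
Level 1: I, K, L, N
Level 2: A, B, C, D, F, G, H, M, O
Level 3: E
O first appears at level 2.

2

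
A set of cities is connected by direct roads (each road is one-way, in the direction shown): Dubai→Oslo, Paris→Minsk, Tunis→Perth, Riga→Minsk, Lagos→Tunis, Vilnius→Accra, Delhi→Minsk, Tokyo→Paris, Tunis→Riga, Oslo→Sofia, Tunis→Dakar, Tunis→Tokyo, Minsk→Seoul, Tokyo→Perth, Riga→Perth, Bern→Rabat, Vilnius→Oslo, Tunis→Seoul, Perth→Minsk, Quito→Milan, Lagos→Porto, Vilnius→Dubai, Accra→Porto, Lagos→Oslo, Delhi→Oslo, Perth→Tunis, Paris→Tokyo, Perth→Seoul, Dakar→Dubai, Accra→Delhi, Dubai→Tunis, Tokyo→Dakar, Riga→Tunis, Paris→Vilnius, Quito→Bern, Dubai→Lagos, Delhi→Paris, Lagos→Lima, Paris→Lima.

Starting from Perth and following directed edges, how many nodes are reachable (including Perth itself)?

17

BFS from Perth visits: Perth, Tunis, Seoul, Minsk, Tokyo, Riga, Dakar, Paris, Dubai, Vilnius, Lima, Oslo, Lagos, Accra, Sofia, Porto, Delhi
Reachable nodes: 17 of 21 total.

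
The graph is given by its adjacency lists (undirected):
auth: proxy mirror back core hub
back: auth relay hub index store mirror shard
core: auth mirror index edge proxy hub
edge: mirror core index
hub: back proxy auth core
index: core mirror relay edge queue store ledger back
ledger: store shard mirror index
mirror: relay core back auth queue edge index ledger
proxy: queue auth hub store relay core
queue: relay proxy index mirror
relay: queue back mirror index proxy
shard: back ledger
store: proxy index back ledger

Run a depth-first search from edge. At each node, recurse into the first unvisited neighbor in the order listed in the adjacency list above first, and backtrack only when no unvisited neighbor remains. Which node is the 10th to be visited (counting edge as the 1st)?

index

Visit edge
edge → mirror
mirror → relay
relay → queue
queue → proxy
proxy → auth
auth → back
back → hub
hub → core
core → index
index → store
store → ledger
ledger → shard

Visit order: edge, mirror, relay, queue, proxy, auth, back, hub, core, index, store, ledger, shard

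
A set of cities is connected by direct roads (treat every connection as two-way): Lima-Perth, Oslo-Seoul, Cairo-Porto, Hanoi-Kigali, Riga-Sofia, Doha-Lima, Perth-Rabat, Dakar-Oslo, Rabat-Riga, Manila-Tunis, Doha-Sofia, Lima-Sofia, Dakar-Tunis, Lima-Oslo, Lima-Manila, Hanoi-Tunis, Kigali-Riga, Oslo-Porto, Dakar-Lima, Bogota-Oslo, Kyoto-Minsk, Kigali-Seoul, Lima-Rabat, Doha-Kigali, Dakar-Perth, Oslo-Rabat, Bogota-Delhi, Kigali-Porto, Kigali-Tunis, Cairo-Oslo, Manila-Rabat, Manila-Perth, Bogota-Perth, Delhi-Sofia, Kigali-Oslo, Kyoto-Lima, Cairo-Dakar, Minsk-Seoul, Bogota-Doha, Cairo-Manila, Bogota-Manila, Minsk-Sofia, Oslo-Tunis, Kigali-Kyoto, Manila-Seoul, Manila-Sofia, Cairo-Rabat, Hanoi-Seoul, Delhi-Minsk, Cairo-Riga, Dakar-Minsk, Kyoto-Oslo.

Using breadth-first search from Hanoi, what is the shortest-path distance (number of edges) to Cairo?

3

Level 0: Hanoi
Level 1: Kigali, Seoul, Tunis
Level 2: Dakar, Doha, Kyoto, Manila, Minsk, Oslo, Porto, Riga
Level 3: Bogota, Cairo, Delhi, Lima, Perth, Rabat, Sofia
Cairo first appears at level 3.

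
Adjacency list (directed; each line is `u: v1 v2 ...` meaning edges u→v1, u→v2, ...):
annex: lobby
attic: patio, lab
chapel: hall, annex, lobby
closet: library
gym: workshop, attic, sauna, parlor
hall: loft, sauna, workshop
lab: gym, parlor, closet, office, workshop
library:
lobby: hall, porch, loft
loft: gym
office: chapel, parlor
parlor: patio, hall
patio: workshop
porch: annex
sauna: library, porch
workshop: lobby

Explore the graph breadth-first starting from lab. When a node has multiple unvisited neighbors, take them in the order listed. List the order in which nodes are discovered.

Visit lab; enqueue gym, parlor, closet, office, workshop → queue [gym, parlor, closet, office, workshop]
Visit gym; enqueue attic, sauna → queue [parlor, closet, office, workshop, attic, sauna]
Visit parlor; enqueue patio, hall → queue [closet, office, workshop, attic, sauna, patio, hall]
Visit closet; enqueue library → queue [office, workshop, attic, sauna, patio, hall, library]
Visit office; enqueue chapel → queue [workshop, attic, sauna, patio, hall, library, chapel]
Visit workshop; enqueue lobby → queue [attic, sauna, patio, hall, library, chapel, lobby]
Visit attic → queue [sauna, patio, hall, library, chapel, lobby]
Visit sauna; enqueue porch → queue [patio, hall, library, chapel, lobby, porch]
Visit patio → queue [hall, library, chapel, lobby, porch]
Visit hall; enqueue loft → queue [library, chapel, lobby, porch, loft]
Visit library → queue [chapel, lobby, porch, loft]
Visit chapel; enqueue annex → queue [lobby, porch, loft, annex]
Visit lobby → queue [porch, loft, annex]
Visit porch → queue [loft, annex]
Visit loft → queue [annex]
Visit annex → queue []

lab -> gym -> parlor -> closet -> office -> workshop -> attic -> sauna -> patio -> hall -> library -> chapel -> lobby -> porch -> loft -> annex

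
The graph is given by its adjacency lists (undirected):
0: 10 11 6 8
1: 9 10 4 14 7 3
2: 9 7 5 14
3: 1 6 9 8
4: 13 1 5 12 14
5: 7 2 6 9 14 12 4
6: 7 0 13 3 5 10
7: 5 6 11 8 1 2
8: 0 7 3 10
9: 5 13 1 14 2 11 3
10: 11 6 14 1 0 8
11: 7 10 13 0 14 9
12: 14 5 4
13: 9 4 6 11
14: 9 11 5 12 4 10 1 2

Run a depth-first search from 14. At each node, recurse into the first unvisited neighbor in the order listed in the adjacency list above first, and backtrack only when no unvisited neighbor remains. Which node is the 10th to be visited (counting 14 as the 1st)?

Visit 14
14 → 9
9 → 5
5 → 7
7 → 6
6 → 0
0 → 10
10 → 11
11 → 13
13 → 4
4 → 1
1 → 3
3 → 8
4 → 12
7 → 2

Visit order: 14, 9, 5, 7, 6, 0, 10, 11, 13, 4, 1, 3, 8, 12, 2

4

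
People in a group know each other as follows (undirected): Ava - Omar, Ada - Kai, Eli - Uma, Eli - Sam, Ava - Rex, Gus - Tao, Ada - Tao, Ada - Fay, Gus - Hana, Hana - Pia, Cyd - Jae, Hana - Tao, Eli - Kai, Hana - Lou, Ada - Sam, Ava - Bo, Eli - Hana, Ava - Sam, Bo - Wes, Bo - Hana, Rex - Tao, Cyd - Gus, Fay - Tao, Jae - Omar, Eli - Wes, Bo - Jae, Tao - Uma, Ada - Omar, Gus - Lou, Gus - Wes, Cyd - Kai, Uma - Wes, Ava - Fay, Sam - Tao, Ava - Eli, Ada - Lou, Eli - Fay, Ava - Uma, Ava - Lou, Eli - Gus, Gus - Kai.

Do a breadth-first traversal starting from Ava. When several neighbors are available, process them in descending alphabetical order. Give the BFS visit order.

Visit Ava; enqueue Uma, Sam, Rex, Omar, Lou, Fay, Eli, Bo → queue [Uma, Sam, Rex, Omar, Lou, Fay, Eli, Bo]
Visit Uma; enqueue Wes, Tao → queue [Sam, Rex, Omar, Lou, Fay, Eli, Bo, Wes, Tao]
Visit Sam; enqueue Ada → queue [Rex, Omar, Lou, Fay, Eli, Bo, Wes, Tao, Ada]
Visit Rex → queue [Omar, Lou, Fay, Eli, Bo, Wes, Tao, Ada]
Visit Omar; enqueue Jae → queue [Lou, Fay, Eli, Bo, Wes, Tao, Ada, Jae]
Visit Lou; enqueue Hana, Gus → queue [Fay, Eli, Bo, Wes, Tao, Ada, Jae, Hana, Gus]
Visit Fay → queue [Eli, Bo, Wes, Tao, Ada, Jae, Hana, Gus]
Visit Eli; enqueue Kai → queue [Bo, Wes, Tao, Ada, Jae, Hana, Gus, Kai]
Visit Bo → queue [Wes, Tao, Ada, Jae, Hana, Gus, Kai]
Visit Wes → queue [Tao, Ada, Jae, Hana, Gus, Kai]
Visit Tao → queue [Ada, Jae, Hana, Gus, Kai]
Visit Ada → queue [Jae, Hana, Gus, Kai]
Visit Jae; enqueue Cyd → queue [Hana, Gus, Kai, Cyd]
Visit Hana; enqueue Pia → queue [Gus, Kai, Cyd, Pia]
Visit Gus → queue [Kai, Cyd, Pia]
Visit Kai → queue [Cyd, Pia]
Visit Cyd → queue [Pia]
Visit Pia → queue []

Ava, Uma, Sam, Rex, Omar, Lou, Fay, Eli, Bo, Wes, Tao, Ada, Jae, Hana, Gus, Kai, Cyd, Pia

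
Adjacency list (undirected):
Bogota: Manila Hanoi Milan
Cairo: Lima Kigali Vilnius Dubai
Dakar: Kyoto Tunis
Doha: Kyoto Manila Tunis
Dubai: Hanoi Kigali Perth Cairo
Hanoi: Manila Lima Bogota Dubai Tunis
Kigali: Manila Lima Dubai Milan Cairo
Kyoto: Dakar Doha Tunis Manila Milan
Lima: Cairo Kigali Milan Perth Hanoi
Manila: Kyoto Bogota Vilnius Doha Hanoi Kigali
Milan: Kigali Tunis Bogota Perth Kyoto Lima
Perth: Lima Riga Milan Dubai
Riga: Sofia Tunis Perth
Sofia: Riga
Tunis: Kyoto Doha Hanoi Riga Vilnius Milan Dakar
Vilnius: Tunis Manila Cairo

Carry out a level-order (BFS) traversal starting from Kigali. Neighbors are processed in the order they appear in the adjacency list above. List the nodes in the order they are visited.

Visit Kigali; enqueue Manila, Lima, Dubai, Milan, Cairo → queue [Manila, Lima, Dubai, Milan, Cairo]
Visit Manila; enqueue Kyoto, Bogota, Vilnius, Doha, Hanoi → queue [Lima, Dubai, Milan, Cairo, Kyoto, Bogota, Vilnius, Doha, Hanoi]
Visit Lima; enqueue Perth → queue [Dubai, Milan, Cairo, Kyoto, Bogota, Vilnius, Doha, Hanoi, Perth]
Visit Dubai → queue [Milan, Cairo, Kyoto, Bogota, Vilnius, Doha, Hanoi, Perth]
Visit Milan; enqueue Tunis → queue [Cairo, Kyoto, Bogota, Vilnius, Doha, Hanoi, Perth, Tunis]
Visit Cairo → queue [Kyoto, Bogota, Vilnius, Doha, Hanoi, Perth, Tunis]
Visit Kyoto; enqueue Dakar → queue [Bogota, Vilnius, Doha, Hanoi, Perth, Tunis, Dakar]
Visit Bogota → queue [Vilnius, Doha, Hanoi, Perth, Tunis, Dakar]
Visit Vilnius → queue [Doha, Hanoi, Perth, Tunis, Dakar]
Visit Doha → queue [Hanoi, Perth, Tunis, Dakar]
Visit Hanoi → queue [Perth, Tunis, Dakar]
Visit Perth; enqueue Riga → queue [Tunis, Dakar, Riga]
Visit Tunis → queue [Dakar, Riga]
Visit Dakar → queue [Riga]
Visit Riga; enqueue Sofia → queue [Sofia]
Visit Sofia → queue []

Kigali, Manila, Lima, Dubai, Milan, Cairo, Kyoto, Bogota, Vilnius, Doha, Hanoi, Perth, Tunis, Dakar, Riga, Sofia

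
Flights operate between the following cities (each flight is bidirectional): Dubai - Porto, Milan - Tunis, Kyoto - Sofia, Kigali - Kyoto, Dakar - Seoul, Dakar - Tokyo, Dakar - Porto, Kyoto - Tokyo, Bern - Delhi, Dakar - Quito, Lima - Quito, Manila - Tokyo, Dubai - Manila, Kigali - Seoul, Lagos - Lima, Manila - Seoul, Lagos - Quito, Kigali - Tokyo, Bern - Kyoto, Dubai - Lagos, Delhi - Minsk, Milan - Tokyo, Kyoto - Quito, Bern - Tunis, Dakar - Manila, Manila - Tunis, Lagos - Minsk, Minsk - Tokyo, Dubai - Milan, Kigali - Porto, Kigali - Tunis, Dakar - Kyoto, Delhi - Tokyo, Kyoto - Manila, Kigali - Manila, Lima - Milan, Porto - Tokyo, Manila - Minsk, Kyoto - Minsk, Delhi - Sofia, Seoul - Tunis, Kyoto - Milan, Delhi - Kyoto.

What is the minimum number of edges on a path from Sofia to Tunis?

3

Level 0: Sofia
Level 1: Delhi, Kyoto
Level 2: Bern, Dakar, Kigali, Manila, Milan, Minsk, Quito, Tokyo
Level 3: Dubai, Lagos, Lima, Porto, Seoul, Tunis
Tunis first appears at level 3.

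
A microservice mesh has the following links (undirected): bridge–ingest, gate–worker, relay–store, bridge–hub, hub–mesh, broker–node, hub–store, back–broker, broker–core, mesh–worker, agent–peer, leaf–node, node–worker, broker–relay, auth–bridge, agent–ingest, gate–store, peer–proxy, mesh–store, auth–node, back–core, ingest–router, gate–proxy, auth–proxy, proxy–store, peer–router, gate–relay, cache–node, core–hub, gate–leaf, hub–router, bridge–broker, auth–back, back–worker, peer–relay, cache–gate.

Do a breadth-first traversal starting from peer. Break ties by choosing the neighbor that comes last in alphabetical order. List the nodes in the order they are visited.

peer, router, relay, proxy, agent, ingest, hub, store, gate, broker, auth, bridge, mesh, core, worker, leaf, cache, node, back

Visit peer; enqueue router, relay, proxy, agent → queue [router, relay, proxy, agent]
Visit router; enqueue ingest, hub → queue [relay, proxy, agent, ingest, hub]
Visit relay; enqueue store, gate, broker → queue [proxy, agent, ingest, hub, store, gate, broker]
Visit proxy; enqueue auth → queue [agent, ingest, hub, store, gate, broker, auth]
Visit agent → queue [ingest, hub, store, gate, broker, auth]
Visit ingest; enqueue bridge → queue [hub, store, gate, broker, auth, bridge]
Visit hub; enqueue mesh, core → queue [store, gate, broker, auth, bridge, mesh, core]
Visit store → queue [gate, broker, auth, bridge, mesh, core]
Visit gate; enqueue worker, leaf, cache → queue [broker, auth, bridge, mesh, core, worker, leaf, cache]
Visit broker; enqueue node, back → queue [auth, bridge, mesh, core, worker, leaf, cache, node, back]
Visit auth → queue [bridge, mesh, core, worker, leaf, cache, node, back]
Visit bridge → queue [mesh, core, worker, leaf, cache, node, back]
Visit mesh → queue [core, worker, leaf, cache, node, back]
Visit core → queue [worker, leaf, cache, node, back]
Visit worker → queue [leaf, cache, node, back]
Visit leaf → queue [cache, node, back]
Visit cache → queue [node, back]
Visit node → queue [back]
Visit back → queue []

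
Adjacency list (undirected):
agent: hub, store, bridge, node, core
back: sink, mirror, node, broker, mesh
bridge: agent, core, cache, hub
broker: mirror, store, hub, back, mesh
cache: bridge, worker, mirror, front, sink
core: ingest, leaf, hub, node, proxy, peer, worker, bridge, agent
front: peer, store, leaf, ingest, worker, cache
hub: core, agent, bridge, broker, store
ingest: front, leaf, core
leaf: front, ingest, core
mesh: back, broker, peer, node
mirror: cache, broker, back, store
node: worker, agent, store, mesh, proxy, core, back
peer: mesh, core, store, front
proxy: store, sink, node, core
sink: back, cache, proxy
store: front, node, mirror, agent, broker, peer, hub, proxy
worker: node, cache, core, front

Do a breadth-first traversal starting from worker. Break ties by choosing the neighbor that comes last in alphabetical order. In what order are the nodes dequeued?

worker, node, front, core, cache, store, proxy, mesh, back, agent, peer, leaf, ingest, hub, bridge, sink, mirror, broker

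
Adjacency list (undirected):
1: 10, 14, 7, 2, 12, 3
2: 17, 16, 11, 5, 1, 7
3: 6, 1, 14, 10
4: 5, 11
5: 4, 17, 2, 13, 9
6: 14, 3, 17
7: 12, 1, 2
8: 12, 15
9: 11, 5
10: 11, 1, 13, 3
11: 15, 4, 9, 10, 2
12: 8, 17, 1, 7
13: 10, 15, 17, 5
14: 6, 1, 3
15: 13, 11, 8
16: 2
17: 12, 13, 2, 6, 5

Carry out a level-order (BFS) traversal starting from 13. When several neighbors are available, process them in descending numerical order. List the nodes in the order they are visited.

13, 17, 15, 10, 5, 12, 6, 2, 11, 8, 3, 1, 9, 4, 7, 14, 16

Visit 13; enqueue 17, 15, 10, 5 → queue [17, 15, 10, 5]
Visit 17; enqueue 12, 6, 2 → queue [15, 10, 5, 12, 6, 2]
Visit 15; enqueue 11, 8 → queue [10, 5, 12, 6, 2, 11, 8]
Visit 10; enqueue 3, 1 → queue [5, 12, 6, 2, 11, 8, 3, 1]
Visit 5; enqueue 9, 4 → queue [12, 6, 2, 11, 8, 3, 1, 9, 4]
Visit 12; enqueue 7 → queue [6, 2, 11, 8, 3, 1, 9, 4, 7]
Visit 6; enqueue 14 → queue [2, 11, 8, 3, 1, 9, 4, 7, 14]
Visit 2; enqueue 16 → queue [11, 8, 3, 1, 9, 4, 7, 14, 16]
Visit 11 → queue [8, 3, 1, 9, 4, 7, 14, 16]
Visit 8 → queue [3, 1, 9, 4, 7, 14, 16]
Visit 3 → queue [1, 9, 4, 7, 14, 16]
Visit 1 → queue [9, 4, 7, 14, 16]
Visit 9 → queue [4, 7, 14, 16]
Visit 4 → queue [7, 14, 16]
Visit 7 → queue [14, 16]
Visit 14 → queue [16]
Visit 16 → queue []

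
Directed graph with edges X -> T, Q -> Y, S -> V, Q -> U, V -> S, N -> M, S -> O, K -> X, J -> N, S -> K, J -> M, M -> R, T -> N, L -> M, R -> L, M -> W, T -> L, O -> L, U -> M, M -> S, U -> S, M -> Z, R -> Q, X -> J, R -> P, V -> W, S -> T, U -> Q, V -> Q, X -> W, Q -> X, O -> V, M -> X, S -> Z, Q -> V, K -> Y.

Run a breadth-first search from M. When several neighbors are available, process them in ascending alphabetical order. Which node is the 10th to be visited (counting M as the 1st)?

Visit M; enqueue R, S, W, X, Z → queue [R, S, W, X, Z]
Visit R; enqueue L, P, Q → queue [S, W, X, Z, L, P, Q]
Visit S; enqueue K, O, T, V → queue [W, X, Z, L, P, Q, K, O, T, V]
Visit W → queue [X, Z, L, P, Q, K, O, T, V]
Visit X; enqueue J → queue [Z, L, P, Q, K, O, T, V, J]
Visit Z → queue [L, P, Q, K, O, T, V, J]
Visit L → queue [P, Q, K, O, T, V, J]
Visit P → queue [Q, K, O, T, V, J]
Visit Q; enqueue U, Y → queue [K, O, T, V, J, U, Y]
Visit K → queue [O, T, V, J, U, Y]
Visit O → queue [T, V, J, U, Y]
Visit T; enqueue N → queue [V, J, U, Y, N]
Visit V → queue [J, U, Y, N]
Visit J → queue [U, Y, N]
Visit U → queue [Y, N]
Visit Y → queue [N]
Visit N → queue []

Visit order: M, R, S, W, X, Z, L, P, Q, K, O, T, V, J, U, Y, N

K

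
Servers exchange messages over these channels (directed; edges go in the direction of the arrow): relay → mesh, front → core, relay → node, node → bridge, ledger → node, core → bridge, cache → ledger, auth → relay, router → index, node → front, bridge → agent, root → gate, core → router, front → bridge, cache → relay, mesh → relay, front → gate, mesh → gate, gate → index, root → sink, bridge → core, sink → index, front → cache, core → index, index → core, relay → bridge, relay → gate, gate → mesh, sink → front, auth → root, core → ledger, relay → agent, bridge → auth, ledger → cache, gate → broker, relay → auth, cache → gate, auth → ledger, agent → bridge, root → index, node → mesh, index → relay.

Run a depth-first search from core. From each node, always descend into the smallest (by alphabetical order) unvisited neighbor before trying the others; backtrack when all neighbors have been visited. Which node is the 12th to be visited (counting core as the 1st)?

Visit core
core → bridge
bridge → agent
bridge → auth
auth → ledger
ledger → cache
cache → gate
gate → broker
gate → index
index → relay
relay → mesh
relay → node
node → front
auth → root
root → sink
core → router

Visit order: core, bridge, agent, auth, ledger, cache, gate, broker, index, relay, mesh, node, front, root, sink, router

node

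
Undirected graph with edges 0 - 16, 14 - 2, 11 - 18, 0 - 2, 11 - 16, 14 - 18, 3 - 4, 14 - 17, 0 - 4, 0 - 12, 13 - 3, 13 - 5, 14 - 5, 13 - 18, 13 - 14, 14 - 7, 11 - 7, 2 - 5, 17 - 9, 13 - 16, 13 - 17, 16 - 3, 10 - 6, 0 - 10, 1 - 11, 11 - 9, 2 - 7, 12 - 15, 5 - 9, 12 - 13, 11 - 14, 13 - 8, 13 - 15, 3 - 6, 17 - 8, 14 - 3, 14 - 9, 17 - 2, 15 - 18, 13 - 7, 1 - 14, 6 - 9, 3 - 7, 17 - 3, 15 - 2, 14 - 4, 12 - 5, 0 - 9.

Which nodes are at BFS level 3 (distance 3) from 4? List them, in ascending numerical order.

8, 15

Level 0: 4
Level 1: 0, 3, 14
Level 2: 1, 2, 5, 6, 7, 9, 10, 11, 12, 13, 16, 17, 18
Level 3: 8, 15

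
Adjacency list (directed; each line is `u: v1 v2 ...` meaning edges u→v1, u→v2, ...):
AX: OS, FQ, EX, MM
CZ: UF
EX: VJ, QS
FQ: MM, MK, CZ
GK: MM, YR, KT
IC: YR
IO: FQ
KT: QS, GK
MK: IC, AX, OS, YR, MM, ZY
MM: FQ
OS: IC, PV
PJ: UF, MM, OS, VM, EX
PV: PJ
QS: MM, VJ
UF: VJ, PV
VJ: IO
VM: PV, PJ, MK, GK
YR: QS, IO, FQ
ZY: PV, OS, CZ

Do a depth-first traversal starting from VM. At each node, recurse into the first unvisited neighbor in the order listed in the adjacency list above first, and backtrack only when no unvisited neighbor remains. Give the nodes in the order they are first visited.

VM, PV, PJ, UF, VJ, IO, FQ, MM, MK, IC, YR, QS, AX, OS, EX, ZY, CZ, GK, KT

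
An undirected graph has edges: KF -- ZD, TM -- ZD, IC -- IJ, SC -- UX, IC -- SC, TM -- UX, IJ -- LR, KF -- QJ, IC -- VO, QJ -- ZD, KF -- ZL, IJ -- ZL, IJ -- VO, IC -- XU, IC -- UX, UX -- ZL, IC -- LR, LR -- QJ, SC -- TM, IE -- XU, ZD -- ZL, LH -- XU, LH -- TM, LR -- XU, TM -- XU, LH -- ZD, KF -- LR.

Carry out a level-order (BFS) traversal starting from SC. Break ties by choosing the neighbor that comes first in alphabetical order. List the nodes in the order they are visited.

SC, IC, TM, UX, IJ, LR, VO, XU, LH, ZD, ZL, KF, QJ, IE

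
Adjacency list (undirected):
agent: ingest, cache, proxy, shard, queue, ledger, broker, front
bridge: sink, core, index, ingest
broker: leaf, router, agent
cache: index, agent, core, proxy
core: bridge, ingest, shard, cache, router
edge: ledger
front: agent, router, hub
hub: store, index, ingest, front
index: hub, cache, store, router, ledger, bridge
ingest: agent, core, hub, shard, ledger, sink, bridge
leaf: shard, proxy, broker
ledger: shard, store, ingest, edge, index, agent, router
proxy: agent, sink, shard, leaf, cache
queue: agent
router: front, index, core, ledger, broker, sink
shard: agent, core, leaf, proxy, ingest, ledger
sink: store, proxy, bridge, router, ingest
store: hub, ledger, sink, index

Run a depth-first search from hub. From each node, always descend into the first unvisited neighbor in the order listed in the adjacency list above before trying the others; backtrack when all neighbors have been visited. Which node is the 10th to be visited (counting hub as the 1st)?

proxy

Visit hub
hub → store
store → ledger
ledger → shard
shard → agent
agent → ingest
ingest → core
core → bridge
bridge → sink
sink → proxy
proxy → leaf
leaf → broker
broker → router
router → front
router → index
index → cache
agent → queue
ledger → edge

Visit order: hub, store, ledger, shard, agent, ingest, core, bridge, sink, proxy, leaf, broker, router, front, index, cache, queue, edge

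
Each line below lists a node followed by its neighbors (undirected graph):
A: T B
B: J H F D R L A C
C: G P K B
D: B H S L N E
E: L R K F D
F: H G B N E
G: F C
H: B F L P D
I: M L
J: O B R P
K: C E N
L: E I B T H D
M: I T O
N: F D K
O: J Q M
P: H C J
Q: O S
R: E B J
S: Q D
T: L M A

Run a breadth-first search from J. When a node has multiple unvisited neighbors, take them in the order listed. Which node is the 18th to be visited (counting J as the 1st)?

G

Visit J; enqueue O, B, R, P → queue [O, B, R, P]
Visit O; enqueue Q, M → queue [B, R, P, Q, M]
Visit B; enqueue H, F, D, L, A, C → queue [R, P, Q, M, H, F, D, L, A, C]
Visit R; enqueue E → queue [P, Q, M, H, F, D, L, A, C, E]
Visit P → queue [Q, M, H, F, D, L, A, C, E]
Visit Q; enqueue S → queue [M, H, F, D, L, A, C, E, S]
Visit M; enqueue I, T → queue [H, F, D, L, A, C, E, S, I, T]
Visit H → queue [F, D, L, A, C, E, S, I, T]
Visit F; enqueue G, N → queue [D, L, A, C, E, S, I, T, G, N]
Visit D → queue [L, A, C, E, S, I, T, G, N]
Visit L → queue [A, C, E, S, I, T, G, N]
Visit A → queue [C, E, S, I, T, G, N]
Visit C; enqueue K → queue [E, S, I, T, G, N, K]
Visit E → queue [S, I, T, G, N, K]
Visit S → queue [I, T, G, N, K]
Visit I → queue [T, G, N, K]
Visit T → queue [G, N, K]
Visit G → queue [N, K]
Visit N → queue [K]
Visit K → queue []

Visit order: J, O, B, R, P, Q, M, H, F, D, L, A, C, E, S, I, T, G, N, K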